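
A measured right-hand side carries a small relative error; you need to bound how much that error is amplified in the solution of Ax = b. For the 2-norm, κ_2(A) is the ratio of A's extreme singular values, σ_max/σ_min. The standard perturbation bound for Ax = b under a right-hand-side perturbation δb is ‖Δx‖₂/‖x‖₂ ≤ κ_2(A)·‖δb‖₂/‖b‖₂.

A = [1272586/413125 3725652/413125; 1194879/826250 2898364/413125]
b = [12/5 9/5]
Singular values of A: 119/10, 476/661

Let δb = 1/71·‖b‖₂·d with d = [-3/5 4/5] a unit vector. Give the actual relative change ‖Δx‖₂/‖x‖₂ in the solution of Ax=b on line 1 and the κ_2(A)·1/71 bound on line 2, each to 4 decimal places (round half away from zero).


from the listed singular values, σ₁ = 119/10, σ_n = 476/661
condition number: (119/10) ÷ (476/661) = 16.5250
perturbation bound = 16.5250·1/71 = 0.2327
solve Ax = b  →  x = [0.0706 0.2420]
‖b‖₂ = 3.0000 and ‖x‖₂ = 0.2521
Δx = A⁻¹·δb where δb = 1/71·3.0000·d; ‖Δx‖ = 0.0587
realised ‖Δx‖/‖x‖ = 0.2327
tightness: 0.2327 against a bound of 0.2327; the bound is attained (ratio 1)

0.2327
0.2327


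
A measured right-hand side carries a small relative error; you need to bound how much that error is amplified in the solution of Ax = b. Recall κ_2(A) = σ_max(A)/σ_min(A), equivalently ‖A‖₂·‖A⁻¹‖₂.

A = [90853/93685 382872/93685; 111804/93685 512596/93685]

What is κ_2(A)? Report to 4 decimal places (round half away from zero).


114.2500

M = AᵀA = [830176081/351075169 3683814120/351075169; 3683814120/351075169 16373825104/351075169]. tr(M)=10234385/208849, det(M)=38416/208849
char-poly roots: 49 and 784/208849
κ = σ_max/σ_min = 7/(28/457) = 114.2500


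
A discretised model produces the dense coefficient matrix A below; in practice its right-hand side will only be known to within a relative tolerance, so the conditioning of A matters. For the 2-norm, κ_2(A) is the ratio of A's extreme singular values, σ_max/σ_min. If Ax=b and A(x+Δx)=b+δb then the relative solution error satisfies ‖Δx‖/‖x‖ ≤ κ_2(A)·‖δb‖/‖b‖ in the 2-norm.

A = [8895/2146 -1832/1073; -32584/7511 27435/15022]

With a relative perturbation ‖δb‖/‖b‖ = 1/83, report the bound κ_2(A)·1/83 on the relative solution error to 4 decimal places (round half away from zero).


AᵀA = [9659689/268324 -1006200/67081; -1006200/67081 1677169/268324]; tr = 5668429/134162, det = 28561/1073296
solving λ² − 5668429/134162·λ + 28561/1073296 = 0 gives λ = 169/4, 169/268324
σ_max=√(169/4)=(13/2), σ_min=√(169/268324)=(13/518) → κ = 259.0000
κ_2(A)·‖δb‖/‖b‖ = 3.1205

3.1205


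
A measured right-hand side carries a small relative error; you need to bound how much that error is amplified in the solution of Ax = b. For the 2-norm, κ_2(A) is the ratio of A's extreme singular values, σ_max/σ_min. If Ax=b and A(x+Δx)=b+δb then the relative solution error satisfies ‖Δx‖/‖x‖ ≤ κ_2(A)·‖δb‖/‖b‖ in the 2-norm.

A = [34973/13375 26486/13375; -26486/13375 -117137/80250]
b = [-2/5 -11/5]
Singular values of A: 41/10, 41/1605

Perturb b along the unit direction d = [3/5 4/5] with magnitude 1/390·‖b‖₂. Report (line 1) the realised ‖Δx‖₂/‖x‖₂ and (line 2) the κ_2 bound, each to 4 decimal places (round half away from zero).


from the listed singular values, σ₁ = 41/10, σ_n = 41/1605
κ = σ_max/σ_min = (41/10)/(41/1605) = 160.5000
worst-case relative error ≤ 160.5000 × 1/390 = 0.4115
solve Ax = b  →  x = [47.1707 -62.4878]
‖b‖ = 2.2361, ‖x‖ = 78.2931
with δb = [0.0034 0.0046], A·Δx = δb → ‖Δx‖ = 0.2244
dividing the unrounded norms, ‖Δx‖/‖x‖ = 0.0029
realised/bound (from unrounded values) ≈ 0.0070

0.0029
0.4115


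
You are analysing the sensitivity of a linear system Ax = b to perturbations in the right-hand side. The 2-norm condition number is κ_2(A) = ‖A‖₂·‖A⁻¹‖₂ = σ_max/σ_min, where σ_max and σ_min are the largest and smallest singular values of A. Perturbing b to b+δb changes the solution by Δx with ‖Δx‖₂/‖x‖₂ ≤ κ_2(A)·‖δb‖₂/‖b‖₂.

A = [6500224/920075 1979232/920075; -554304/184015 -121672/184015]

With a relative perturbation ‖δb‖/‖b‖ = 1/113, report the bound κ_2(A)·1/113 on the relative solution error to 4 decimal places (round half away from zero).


M = AᵀA = [295468847104/5009100625 86103747072/5009100625; 86103747072/5009100625 25369592896/5009100625]. tr(M)=513341504/8014561, det(M)=26214400/8014561
solving λ² − 513341504/8014561·λ + 26214400/8014561 = 0 gives λ = 64, 409600/8014561
σ_max=√64=8, σ_min=√(409600/8014561)=(640/2831) → κ = 35.3875
bound on ‖Δx‖/‖x‖: κ·ε = 35.3875·1/113 = 0.3132

0.3132


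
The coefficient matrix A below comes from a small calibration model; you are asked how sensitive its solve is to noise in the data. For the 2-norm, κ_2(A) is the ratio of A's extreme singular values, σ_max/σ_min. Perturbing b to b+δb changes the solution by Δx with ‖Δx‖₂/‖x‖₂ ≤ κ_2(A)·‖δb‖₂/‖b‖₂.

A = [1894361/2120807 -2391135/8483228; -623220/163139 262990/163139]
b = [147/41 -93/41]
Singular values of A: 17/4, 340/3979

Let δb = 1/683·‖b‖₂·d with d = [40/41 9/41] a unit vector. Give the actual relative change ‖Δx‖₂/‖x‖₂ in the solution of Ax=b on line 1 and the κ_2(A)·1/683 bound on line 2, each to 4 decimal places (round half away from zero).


from the listed singular values, σ₁ = 17/4, σ_n = 340/3979
κ_2(A) = (17/4) / (340/3979) = 49.7375
perturbation bound = 49.7375·1/683 = 0.0728
solve Ax = b  →  x = [14.1550 32.1367]
2-norm of b is 4.2426; of x, 35.1159
δb = ε·‖b‖·d = [0.0061 0.0014]; solving A·Δx = δb gives ‖Δx‖ = 0.0727
dividing the unrounded norms, ‖Δx‖/‖x‖ = 0.0021
so the bound overstates the realised error by a factor of ≈ 35.1768 (computed from the unrounded values)

0.0021
0.0728


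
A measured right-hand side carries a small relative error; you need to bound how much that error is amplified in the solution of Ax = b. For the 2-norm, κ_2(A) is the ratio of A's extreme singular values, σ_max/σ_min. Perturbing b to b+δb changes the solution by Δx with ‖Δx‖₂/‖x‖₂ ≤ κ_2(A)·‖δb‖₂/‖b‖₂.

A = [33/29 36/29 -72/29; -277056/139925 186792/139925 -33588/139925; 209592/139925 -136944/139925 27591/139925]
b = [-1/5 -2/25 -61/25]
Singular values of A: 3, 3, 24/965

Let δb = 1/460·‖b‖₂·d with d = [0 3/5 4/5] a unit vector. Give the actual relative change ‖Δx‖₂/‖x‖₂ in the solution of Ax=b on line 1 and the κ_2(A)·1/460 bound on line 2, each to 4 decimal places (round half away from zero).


0.0027
0.2622

from the listed singular values, σ₁ = 3, σ_n = 24/965
κ_2(A) = 3 / (24/965) = 120.6250
bound on ‖Δx‖/‖x‖: κ·ε = 120.6250·1/460 = 0.2622
solve Ax = b  →  x = [-33.6874 -58.0029 -44.3609]
‖b‖₂ = 2.4495 and ‖x‖₂ = 80.4180
re-solving with b+δb shifts x by Δx of norm 0.2141
relative error = 0.0027
so the bound overstates the realised error by a factor of ≈ 98.4916 (computed from the unrounded values)


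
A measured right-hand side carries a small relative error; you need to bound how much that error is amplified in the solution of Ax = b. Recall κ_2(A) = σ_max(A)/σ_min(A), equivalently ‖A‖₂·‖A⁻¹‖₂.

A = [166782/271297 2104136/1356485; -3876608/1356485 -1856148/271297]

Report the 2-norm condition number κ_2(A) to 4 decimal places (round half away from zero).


254.5000

form AᵀA = [55347076/6477025 26563824/1295405; 26563824/1295405 318771664/6477025] with trace 74823748/1295405 and determinant 8340544/161925625
eigenvalues of AᵀA: λ = (tr ± √(tr²−4·det))/2 = 1444/25, 5776/6477025
so κ_2 = √((1444/25) / (5776/6477025)) = 254.5000


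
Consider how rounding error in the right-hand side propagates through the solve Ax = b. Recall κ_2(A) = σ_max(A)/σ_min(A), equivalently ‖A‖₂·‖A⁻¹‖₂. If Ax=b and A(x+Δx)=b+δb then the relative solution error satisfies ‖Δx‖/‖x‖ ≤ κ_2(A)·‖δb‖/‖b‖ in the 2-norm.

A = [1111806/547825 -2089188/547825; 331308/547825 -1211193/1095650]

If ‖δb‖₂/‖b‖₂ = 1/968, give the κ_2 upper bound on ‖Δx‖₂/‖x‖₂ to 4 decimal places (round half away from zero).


0.3329

AᵀA = [2153404116/480179569 -4037457150/480179569; -4037457150/480179569 30281303169/1920718276]; tr = 134584497/6646084, det = 6561/1661521
char-poly roots: 81/4 and 324/1661521
so κ_2 = √((81/4) / (324/1661521)) = 322.2500
bound on ‖Δx‖/‖x‖: κ·ε = 322.2500·1/968 = 0.3329


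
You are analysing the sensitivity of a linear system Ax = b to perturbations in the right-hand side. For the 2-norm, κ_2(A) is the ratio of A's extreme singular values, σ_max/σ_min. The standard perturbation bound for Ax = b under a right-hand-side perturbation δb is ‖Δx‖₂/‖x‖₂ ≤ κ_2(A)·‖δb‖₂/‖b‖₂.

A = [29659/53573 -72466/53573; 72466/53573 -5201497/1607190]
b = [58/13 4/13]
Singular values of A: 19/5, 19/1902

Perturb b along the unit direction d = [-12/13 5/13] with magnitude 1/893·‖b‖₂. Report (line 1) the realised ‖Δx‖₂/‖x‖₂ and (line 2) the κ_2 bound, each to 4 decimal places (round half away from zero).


0.0013
0.4260

largest singular value 19/5, smallest 19/1902
condition number: (19/5) ÷ (19/1902) = 380.4000
perturbation bound = 380.4000·1/893 = 0.4260
solve Ax = b  →  x = [-369.4170 -154.4939]
‖b‖₂ = 4.4721 and ‖x‖₂ = 400.4214
δb = ε·‖b‖·d = [-0.0046 0.0019]; solving A·Δx = δb gives ‖Δx‖ = 0.5013
realised ‖Δx‖/‖x‖ = 0.0013
so the bound overstates the realised error by a factor of ≈ 340.2404 (computed from the unrounded values)


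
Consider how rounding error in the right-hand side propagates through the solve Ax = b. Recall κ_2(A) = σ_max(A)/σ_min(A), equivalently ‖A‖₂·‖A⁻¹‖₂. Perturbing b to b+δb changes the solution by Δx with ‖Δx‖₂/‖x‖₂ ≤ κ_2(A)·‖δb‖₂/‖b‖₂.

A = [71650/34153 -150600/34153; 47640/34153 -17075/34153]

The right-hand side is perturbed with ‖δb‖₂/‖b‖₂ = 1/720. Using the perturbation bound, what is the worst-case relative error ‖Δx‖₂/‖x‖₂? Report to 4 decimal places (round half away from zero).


0.0068

AᵀA = [4404100/693889 -6903000/693889; -6903000/693889 13665625/693889]; tr = 62525/2401, det = 62500/2401
eigenvalues of AᵀA: λ = (tr ± √(tr²−4·det))/2 = 25, 2500/2401
κ = σ_max/σ_min = 5/(50/49) = 4.9000
worst-case relative error ≤ 4.9000 × 1/720 = 0.0068


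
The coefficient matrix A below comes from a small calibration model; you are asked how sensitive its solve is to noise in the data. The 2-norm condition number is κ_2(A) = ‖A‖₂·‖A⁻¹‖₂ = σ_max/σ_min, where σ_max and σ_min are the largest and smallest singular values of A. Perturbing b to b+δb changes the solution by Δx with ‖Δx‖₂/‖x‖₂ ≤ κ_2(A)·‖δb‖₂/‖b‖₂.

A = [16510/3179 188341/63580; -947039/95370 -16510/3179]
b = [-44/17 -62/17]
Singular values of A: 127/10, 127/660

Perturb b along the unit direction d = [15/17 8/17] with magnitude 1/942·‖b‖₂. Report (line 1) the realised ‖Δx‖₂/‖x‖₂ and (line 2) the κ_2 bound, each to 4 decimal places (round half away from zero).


largest singular value 127/10, smallest 127/660
condition number: (127/10) ÷ (127/660) = 66.0000
bound on ‖Δx‖/‖x‖: κ·ε = 66.0000·1/942 = 0.0701
solve Ax = b  →  x = [9.9213 -18.2677]
‖b‖₂ = 4.4721 and ‖x‖₂ = 20.7880
δb = ε·‖b‖·d = [0.0042 0.0022]; solving A·Δx = δb gives ‖Δx‖ = 0.0247
dividing the unrounded norms, ‖Δx‖/‖x‖ = 0.0012
tightness: 0.0012 against a bound of 0.0701 (unrounded ratio ≈ 0.0169)

0.0012
0.0701


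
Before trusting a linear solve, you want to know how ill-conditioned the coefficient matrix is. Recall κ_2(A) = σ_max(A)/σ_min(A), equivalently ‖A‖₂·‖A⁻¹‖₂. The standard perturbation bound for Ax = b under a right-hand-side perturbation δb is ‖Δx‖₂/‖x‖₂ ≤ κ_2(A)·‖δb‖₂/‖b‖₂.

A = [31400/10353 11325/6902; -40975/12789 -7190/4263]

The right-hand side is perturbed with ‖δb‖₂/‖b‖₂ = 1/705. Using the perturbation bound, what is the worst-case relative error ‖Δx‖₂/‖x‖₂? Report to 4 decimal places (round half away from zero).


0.2502

M = AᵀA = [1093965625/56205009 194474750/18735003; 194474750/18735003 138313225/24980004]. tr(M)=19448725/777924, det(M)=15625/777924
char-poly roots: 25 and 625/777924
so κ_2 = √(25 / (625/777924)) = 176.4000
κ_2(A)·‖δb‖/‖b‖ = 0.2502


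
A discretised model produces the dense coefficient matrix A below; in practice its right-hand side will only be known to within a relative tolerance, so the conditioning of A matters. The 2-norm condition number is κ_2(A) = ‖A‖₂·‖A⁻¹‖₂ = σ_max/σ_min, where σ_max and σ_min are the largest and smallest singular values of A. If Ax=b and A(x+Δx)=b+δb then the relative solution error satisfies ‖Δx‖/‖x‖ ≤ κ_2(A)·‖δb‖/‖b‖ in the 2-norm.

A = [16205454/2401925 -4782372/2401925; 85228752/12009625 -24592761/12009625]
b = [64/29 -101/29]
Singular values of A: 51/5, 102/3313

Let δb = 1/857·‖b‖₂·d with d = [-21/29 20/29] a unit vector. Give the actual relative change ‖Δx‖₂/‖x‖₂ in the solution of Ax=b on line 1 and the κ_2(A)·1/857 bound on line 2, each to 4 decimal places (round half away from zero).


0.0012
0.3866

σ_max = 51/5, σ_min = 102/3313
condition number: (51/5) ÷ (102/3313) = 331.3000
perturbation bound = 331.3000·1/857 = 0.3866
solve Ax = b  →  x = [-36.4722 -124.6973]
‖b‖₂ = 4.1231 and ‖x‖₂ = 129.9216
re-solving with b+δb shifts x by Δx of norm 0.1563
realised ‖Δx‖/‖x‖ = 0.0012
tightness: 0.0012 against a bound of 0.3866 (unrounded ratio ≈ 0.0031)


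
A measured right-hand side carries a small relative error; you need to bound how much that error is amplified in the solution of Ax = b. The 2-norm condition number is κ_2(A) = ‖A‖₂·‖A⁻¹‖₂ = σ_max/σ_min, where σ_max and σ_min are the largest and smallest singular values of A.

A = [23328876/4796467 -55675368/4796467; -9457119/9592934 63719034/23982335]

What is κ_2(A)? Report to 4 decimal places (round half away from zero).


AᵀA = [1348234932465/54743832676 -4042544928723/68429790845; -4042544928723/68429790845 48515038871076/342148954225]; tr = 1347727981041/8098200100, det = 4430766096/2024550025
solving λ² − 1347727981041/8098200100·λ + 4430766096/2024550025 = 0 gives λ = 16641/100, 1065024/80982001
so κ_2 = √((16641/100) / (1065024/80982001)) = 112.4875

112.4875


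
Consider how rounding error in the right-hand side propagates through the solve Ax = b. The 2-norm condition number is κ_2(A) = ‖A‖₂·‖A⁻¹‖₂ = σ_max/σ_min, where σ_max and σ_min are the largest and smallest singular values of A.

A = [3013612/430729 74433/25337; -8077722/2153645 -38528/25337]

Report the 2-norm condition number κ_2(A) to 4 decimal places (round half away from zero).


form AᵀA = [1011404930356/16049089225 84281140188/3209817845; 84281140188/3209817845 7024678273/641963569] with trace 7023798149/94965025 and determinant 13675204/94965025
char-poly roots: 1849/25 and 7396/3798601
so κ_2 = √((1849/25) / (7396/3798601)) = 194.9000

194.9000


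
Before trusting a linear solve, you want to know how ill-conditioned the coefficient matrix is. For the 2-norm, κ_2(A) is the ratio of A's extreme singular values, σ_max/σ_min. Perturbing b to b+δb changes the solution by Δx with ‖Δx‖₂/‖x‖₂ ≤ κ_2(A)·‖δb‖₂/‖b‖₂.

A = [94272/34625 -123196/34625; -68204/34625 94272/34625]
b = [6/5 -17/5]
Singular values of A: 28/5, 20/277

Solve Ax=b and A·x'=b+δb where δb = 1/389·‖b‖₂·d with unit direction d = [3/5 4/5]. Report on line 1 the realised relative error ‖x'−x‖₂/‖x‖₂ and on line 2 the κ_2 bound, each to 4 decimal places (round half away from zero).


from the listed singular values, σ₁ = 28/5, σ_n = 20/277
κ_2(A) = (28/5) / (20/277) = 77.5600
κ_2(A)·‖δb‖/‖b‖ = 0.1994
solve Ax = b  →  x = [-21.8386 -17.0486]
2-norm of b is 3.6056; of x, 27.7052
re-solving with b+δb shifts x by Δx of norm 0.1284
realised ‖Δx‖/‖x‖ = 0.0046
so the bound overstates the realised error by a factor of ≈ 43.0306 (computed from the unrounded values)

0.0046
0.1994


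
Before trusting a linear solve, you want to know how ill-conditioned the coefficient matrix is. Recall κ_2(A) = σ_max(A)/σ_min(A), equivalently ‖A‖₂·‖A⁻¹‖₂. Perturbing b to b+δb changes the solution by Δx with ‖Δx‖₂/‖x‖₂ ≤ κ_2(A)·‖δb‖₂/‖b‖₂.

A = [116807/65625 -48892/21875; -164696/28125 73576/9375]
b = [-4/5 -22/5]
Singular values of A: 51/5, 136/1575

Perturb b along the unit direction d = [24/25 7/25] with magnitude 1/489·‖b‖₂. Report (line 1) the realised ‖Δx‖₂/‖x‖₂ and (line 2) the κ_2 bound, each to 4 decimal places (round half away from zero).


largest singular value 51/5, smallest 136/1575
κ = σ_max/σ_min = (51/5)/(136/1575) = 118.1250
bound on ‖Δx‖/‖x‖: κ·ε = 118.1250·1/489 = 0.2416
solve Ax = b  →  x = [-18.2941 -14.2108]
‖b‖₂ = 4.4721 and ‖x‖₂ = 23.1651
Δx = A⁻¹·δb where δb = 1/489·4.4721·d; ‖Δx‖ = 0.1059
realised ‖Δx‖/‖x‖ = 0.0046
so the bound overstates the realised error by a factor of ≈ 52.8347 (computed from the unrounded values)

0.0046
0.2416


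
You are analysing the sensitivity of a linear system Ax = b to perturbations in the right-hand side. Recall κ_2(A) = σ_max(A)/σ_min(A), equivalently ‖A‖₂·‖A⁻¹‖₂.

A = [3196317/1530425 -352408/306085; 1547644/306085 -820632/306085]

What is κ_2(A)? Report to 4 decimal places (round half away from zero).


M = AᵀA = [24398360993/815245625 -2602380312/163049125; -2602380312/163049125 277629056/32609825]. tr(M)=1843475729/47955625, det(M)=59105344/1198890625
λ_max, λ_min = (1843475729/47955625 ± √3397949254018103841/2299741969140625)/2 = 961/25, 61504/47955625
σ_max=√(961/25)=(31/5), σ_min=√(61504/47955625)=(248/6925) → κ = 173.1250

173.1250


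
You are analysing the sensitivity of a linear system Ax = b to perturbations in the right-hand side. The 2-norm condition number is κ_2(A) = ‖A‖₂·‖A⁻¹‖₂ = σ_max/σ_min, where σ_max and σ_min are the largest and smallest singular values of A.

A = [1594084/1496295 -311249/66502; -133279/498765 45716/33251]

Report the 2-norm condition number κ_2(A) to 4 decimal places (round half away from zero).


AᵀA = [2635096025/2184291441 -1299304750/242699049; -1299304750/242699049 2566725625/107866244]; tr = 5327930725/213101604, det = 9765625/213101604
λ_max, λ_min = (5327930725/213101604 ± √28378521528992775625/45412293627372816)/2 = 25, 390625/213101604
κ = σ_max/σ_min = 5/(625/14598) = 116.7840

116.7840


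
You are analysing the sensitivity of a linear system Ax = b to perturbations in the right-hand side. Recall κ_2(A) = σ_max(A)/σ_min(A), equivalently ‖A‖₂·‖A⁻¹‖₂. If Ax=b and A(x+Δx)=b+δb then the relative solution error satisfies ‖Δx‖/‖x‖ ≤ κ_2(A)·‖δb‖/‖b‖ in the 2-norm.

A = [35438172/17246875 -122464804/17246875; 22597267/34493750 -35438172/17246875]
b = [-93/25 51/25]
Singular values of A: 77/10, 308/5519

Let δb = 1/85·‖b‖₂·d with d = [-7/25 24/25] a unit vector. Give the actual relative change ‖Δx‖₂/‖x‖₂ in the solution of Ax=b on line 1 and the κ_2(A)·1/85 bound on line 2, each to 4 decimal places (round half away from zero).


0.0166
1.6232

from the listed singular values, σ₁ = 77/10, σ_n = 308/5519
κ = σ_max/σ_min = (77/10)/(308/5519) = 137.9750
perturbation bound = 137.9750·1/85 = 1.6232
solve Ax = b  →  x = [51.4971 15.4258]
2-norm of b is 4.2426; of x, 53.7579
δb = ε·‖b‖·d = [-0.0140 0.0479]; solving A·Δx = δb gives ‖Δx‖ = 0.8944
dividing the unrounded norms, ‖Δx‖/‖x‖ = 0.0166
so the bound overstates the realised error by a factor of ≈ 97.5656 (computed from the unrounded values)


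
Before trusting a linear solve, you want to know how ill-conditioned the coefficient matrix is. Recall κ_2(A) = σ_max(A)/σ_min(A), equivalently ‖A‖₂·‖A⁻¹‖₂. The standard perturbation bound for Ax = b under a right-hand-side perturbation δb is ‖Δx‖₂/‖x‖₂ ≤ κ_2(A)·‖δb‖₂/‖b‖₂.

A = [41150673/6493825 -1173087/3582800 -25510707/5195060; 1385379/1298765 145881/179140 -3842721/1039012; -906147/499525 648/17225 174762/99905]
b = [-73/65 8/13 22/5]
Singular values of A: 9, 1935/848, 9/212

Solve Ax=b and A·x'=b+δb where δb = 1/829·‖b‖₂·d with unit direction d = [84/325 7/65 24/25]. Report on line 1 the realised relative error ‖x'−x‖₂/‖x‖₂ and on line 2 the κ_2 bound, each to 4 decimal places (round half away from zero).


0.0014
0.2557

largest singular value 9, smallest 9/212
condition number: 9 ÷ (9/212) = 212.0000
worst-case relative error ≤ 212.0000 × 1/829 = 0.2557
solve Ax = b  →  x = [24.5527 87.1429 26.1026]
‖b‖ = 4.5826, ‖x‖ = 94.2235
Δx = A⁻¹·δb where δb = 1/829·4.5826·d; ‖Δx‖ = 0.1302
relative error = 0.0014
realised/bound (from unrounded values) ≈ 0.0054


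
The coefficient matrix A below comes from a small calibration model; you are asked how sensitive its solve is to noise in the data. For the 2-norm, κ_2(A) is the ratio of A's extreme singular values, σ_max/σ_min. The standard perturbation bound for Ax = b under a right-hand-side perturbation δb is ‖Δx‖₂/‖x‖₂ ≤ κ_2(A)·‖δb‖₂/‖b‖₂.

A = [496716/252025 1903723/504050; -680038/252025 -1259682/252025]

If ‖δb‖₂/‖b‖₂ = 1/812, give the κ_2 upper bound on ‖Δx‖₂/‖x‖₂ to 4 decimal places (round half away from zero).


form AᵀA = [28367138644/2540664025 10635491718/508132805; 10635491718/508132805 398854249009/10162656100] with trace 354548653/7032980 and determinant 25411681/219780625
char-poly roots: 5041/100 and 20164/8791225
κ_2(A) = √(λ_max/λ_min) = √((5041/100) / (20164/8791225)) = 148.2500
bound on ‖Δx‖/‖x‖: κ·ε = 148.2500·1/812 = 0.1826

0.1826


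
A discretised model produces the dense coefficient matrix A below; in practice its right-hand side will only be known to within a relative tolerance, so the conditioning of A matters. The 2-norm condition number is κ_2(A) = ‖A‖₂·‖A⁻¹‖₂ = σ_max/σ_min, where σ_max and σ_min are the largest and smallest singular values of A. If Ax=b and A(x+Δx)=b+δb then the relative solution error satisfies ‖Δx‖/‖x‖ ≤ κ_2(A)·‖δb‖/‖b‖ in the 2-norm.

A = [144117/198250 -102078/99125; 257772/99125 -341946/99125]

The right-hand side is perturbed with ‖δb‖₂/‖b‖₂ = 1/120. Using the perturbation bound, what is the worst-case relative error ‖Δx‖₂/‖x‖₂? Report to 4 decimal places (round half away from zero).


form AᵀA = [458488521/62884900 -152799507/15721225; -152799507/15721225 203755176/15721225] with trace 50940369/2515396 and determinant 18225/628849
eigenvalues of AᵀA: λ = (tr ± √(tr²−4·det))/2 = 81/4, 900/628849
κ_2(A) = √(λ_max/λ_min) = √((81/4) / (900/628849)) = 118.9500
bound on ‖Δx‖/‖x‖: κ·ε = 118.9500·1/120 = 0.9913

0.9913


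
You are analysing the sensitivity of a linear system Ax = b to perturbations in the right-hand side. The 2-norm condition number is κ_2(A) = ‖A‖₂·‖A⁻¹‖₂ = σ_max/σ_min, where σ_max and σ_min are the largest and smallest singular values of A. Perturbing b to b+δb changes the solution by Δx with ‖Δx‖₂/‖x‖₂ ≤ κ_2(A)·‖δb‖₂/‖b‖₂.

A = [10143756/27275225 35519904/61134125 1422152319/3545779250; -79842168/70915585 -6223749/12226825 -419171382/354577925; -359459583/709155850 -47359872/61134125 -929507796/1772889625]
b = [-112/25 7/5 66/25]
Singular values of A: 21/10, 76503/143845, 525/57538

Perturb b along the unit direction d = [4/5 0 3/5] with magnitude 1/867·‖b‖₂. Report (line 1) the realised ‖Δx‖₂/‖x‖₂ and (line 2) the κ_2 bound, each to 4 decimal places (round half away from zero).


0.0031
0.2655

from the listed singular values, σ₁ = 21/10, σ_n = 525/57538
κ_2(A) = (21/10) / (525/57538) = 230.1520
κ_2(A)·‖δb‖/‖b‖ = 0.2655
solve Ax = b  →  x = [159.3971 -5.8735 -150.4620]
‖b‖₂ = 5.3852 and ‖x‖₂ = 219.2732
δb = ε·‖b‖·d = [0.0050 0.0000 0.0037]; solving A·Δx = δb gives ‖Δx‖ = 0.6807
realised ‖Δx‖/‖x‖ = 0.0031
so the bound overstates the realised error by a factor of ≈ 85.5078 (computed from the unrounded values)


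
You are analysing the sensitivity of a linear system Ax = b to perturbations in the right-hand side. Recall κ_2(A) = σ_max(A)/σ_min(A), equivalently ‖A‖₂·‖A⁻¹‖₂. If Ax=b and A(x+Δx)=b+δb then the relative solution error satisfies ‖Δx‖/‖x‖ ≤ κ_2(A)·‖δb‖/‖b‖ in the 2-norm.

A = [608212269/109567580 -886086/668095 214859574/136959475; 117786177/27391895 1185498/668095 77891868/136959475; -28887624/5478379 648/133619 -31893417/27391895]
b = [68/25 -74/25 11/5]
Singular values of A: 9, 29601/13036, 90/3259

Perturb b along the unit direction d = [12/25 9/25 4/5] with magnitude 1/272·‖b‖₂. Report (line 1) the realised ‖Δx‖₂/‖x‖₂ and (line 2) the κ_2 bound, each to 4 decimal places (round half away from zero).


σ_max = 9, σ_min = 90/3259
condition number: 9 ÷ (90/3259) = 325.9000
bound on ‖Δx‖/‖x‖: κ·ε = 325.9000·1/272 = 1.1982
solve Ax = b  →  x = [-15.7031 14.1790 69.2854]
‖b‖₂ = 4.5826 and ‖x‖₂ = 72.4437
with δb = [0.0081 0.0061 0.0135], A·Δx = δb → ‖Δx‖ = 0.6101
realised ‖Δx‖/‖x‖ = 0.0084
so the bound overstates the realised error by a factor of ≈ 142.2767 (computed from the unrounded values)

0.0084
1.1982


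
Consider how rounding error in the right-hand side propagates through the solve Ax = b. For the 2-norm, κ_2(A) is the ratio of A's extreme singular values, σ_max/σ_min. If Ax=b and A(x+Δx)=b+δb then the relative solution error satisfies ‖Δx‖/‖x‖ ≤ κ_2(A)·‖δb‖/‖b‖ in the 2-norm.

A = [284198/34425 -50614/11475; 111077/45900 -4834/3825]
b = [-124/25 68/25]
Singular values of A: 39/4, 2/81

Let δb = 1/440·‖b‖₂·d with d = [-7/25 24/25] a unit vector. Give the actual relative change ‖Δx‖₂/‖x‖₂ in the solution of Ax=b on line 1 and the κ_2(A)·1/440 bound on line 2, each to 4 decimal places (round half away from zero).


σ_max = 39/4, σ_min = 2/81
κ = σ_max/σ_min = (39/4)/(2/81) = 394.8750
κ_2(A)·‖δb‖/‖b‖ = 0.8974
solve Ax = b  →  x = [75.8733 143.1342]
2-norm of b is 5.6569; of x, 162.0005
with δb = [-0.0036 0.0123], A·Δx = δb → ‖Δx‖ = 0.5207
realised ‖Δx‖/‖x‖ = 0.0032
realised/bound (from unrounded values) ≈ 0.0036

0.0032
0.8974


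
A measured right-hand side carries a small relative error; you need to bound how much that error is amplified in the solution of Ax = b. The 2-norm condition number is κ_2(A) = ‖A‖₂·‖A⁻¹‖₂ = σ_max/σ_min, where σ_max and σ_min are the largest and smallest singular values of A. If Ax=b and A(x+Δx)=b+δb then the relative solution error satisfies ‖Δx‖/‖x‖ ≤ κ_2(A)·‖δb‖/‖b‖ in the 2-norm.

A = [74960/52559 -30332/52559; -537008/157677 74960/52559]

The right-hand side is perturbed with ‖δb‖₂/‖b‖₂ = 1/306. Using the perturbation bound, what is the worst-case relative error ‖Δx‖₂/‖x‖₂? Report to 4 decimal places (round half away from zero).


form AᵀA = [2005613056/147112641 -278551360/49037547; -278551360/49037547 38692496/16345849] with trace 13928080/870489 and determinant 4096/870489
λ_max, λ_min = (13928080/870489 ± √193977150394624/757751099121)/2 = 16, 256/870489
σ_max=√16=4, σ_min=√(256/870489)=(16/933) → κ = 233.2500
perturbation bound = 233.2500·1/306 = 0.7623

0.7623


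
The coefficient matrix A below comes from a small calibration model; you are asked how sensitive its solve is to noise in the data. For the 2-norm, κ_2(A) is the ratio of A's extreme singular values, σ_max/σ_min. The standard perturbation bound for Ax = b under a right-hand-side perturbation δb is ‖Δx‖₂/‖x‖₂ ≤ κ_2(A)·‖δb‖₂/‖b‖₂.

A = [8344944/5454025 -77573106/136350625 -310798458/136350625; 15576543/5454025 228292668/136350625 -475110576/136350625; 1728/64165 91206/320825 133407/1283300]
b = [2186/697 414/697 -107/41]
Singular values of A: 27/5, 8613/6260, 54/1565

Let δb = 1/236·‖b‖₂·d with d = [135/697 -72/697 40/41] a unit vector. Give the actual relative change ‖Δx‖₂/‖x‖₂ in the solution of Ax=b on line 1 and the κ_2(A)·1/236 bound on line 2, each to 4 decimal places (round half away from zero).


from the listed singular values, σ₁ = 27/5, σ_n = 54/1565
κ = σ_max/σ_min = (27/5)/(54/1565) = 156.5000
κ_2(A)·‖δb‖/‖b‖ = 0.6631
solve Ax = b  →  x = [-46.1481 7.7275 -34.2816]
‖b‖ = 4.1231, ‖x‖ = 58.0051
δb = ε·‖b‖·d = [0.0034 -0.0018 0.0170]; solving A·Δx = δb gives ‖Δx‖ = 0.5063
dividing the unrounded norms, ‖Δx‖/‖x‖ = 0.0087
tightness: 0.0087 against a bound of 0.6631 (unrounded ratio ≈ 0.0132)

0.0087
0.6631


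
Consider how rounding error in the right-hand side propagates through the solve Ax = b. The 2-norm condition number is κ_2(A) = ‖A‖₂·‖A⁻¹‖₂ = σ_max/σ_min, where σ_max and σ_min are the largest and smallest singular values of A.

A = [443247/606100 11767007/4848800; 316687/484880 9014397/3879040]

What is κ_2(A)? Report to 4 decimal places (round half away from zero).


107.0080

form AᵀA = [6719087809/6988960000 184089901779/55911680000; 184089901779/55911680000 5049801535849/447293440000] with trace 8767717049/715669504 and determinant 37515625/2862678016
λ_max, λ_min = (8767717049/715669504 ± √76846013462589268401/512182838955606016)/2 = 49/4, 765625/715669504
κ = σ_max/σ_min = (7/2)/(875/26752) = 107.0080


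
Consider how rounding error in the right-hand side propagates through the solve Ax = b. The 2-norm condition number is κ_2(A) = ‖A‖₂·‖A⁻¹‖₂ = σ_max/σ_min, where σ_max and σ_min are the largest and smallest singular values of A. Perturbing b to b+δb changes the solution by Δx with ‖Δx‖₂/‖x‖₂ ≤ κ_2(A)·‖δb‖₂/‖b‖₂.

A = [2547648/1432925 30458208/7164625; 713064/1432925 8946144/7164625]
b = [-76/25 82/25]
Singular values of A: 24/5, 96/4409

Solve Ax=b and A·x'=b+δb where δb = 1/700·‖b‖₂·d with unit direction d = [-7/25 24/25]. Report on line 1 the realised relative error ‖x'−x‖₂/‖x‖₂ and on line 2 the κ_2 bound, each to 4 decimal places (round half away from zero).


from the listed singular values, σ₁ = 24/5, σ_n = 96/4409
condition number: (24/5) ÷ (96/4409) = 220.4500
bound on ‖Δx‖/‖x‖: κ·ε = 220.4500·1/700 = 0.3149
solve Ax = b  →  x = [-169.7372 70.2724]
‖b‖₂ = 4.4721 and ‖x‖₂ = 183.7088
with δb = [-0.0018 0.0061], A·Δx = δb → ‖Δx‖ = 0.2934
realised ‖Δx‖/‖x‖ = 0.0016
tightness: 0.0016 against a bound of 0.3149 (unrounded ratio ≈ 0.0051)

0.0016
0.3149


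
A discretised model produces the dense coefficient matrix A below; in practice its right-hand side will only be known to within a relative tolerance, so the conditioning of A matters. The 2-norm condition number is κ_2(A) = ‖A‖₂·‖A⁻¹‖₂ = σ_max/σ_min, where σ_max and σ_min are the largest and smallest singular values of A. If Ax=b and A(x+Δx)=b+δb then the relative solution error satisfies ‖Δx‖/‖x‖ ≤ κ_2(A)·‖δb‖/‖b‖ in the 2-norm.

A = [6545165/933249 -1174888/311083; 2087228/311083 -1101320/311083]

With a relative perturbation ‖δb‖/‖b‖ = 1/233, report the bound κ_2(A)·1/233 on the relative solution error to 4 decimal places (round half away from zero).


1.0156

form AᵀA = [97559894641/1035616761 -17343583400/345205587; -17343583400/345205587 3083552384/115068529] with trace 433605073/3583449 and determinant 937024/3583449
eigenvalues of AᵀA: λ = (tr ± √(tr²−4·det))/2 = 121, 7744/3583449
σ_max=√121=11, σ_min=√(7744/3583449)=(88/1893) → κ = 236.6250
κ_2(A)·‖δb‖/‖b‖ = 1.0156


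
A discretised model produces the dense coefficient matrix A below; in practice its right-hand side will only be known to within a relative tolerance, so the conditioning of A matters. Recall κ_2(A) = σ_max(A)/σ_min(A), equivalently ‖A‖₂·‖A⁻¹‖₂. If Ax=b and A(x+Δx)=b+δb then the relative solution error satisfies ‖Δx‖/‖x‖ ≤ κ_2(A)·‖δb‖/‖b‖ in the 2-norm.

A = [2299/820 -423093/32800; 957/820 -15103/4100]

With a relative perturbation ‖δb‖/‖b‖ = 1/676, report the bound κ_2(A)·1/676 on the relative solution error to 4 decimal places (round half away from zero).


0.0592

AᵀA = [3025/328 -212355/5248; -212355/5248 7555361/41984]; tr = 193721/1024, det = 366025/16384
λ_max, λ_min = (193721/1024 ± √37434123441/1048576)/2 = 3025/16, 121/1024
σ_max=√(3025/16)=(55/4), σ_min=√(121/1024)=(11/32) → κ = 40.0000
worst-case relative error ≤ 40.0000 × 1/676 = 0.0592


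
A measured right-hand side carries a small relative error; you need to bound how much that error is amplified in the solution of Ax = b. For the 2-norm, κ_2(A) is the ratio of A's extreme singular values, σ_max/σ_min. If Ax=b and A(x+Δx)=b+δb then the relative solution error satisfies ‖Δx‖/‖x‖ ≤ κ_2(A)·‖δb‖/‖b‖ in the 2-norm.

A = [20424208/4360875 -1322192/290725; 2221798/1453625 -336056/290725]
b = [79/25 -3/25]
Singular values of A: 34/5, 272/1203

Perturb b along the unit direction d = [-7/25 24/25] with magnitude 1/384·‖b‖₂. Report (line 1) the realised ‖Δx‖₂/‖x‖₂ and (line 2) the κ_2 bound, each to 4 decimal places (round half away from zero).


from the listed singular values, σ₁ = 34/5, σ_n = 272/1203
κ_2(A) = (34/5) / (272/1203) = 30.0750
perturbation bound = 30.0750·1/384 = 0.0783
solve Ax = b  →  x = [-2.7307 -3.5070]
‖b‖₂ = 3.1623 and ‖x‖₂ = 4.4447
re-solving with b+δb shifts x by Δx of norm 0.0364
realised ‖Δx‖/‖x‖ = 0.0082
so the bound overstates the realised error by a factor of ≈ 9.5577 (computed from the unrounded values)

0.0082
0.0783


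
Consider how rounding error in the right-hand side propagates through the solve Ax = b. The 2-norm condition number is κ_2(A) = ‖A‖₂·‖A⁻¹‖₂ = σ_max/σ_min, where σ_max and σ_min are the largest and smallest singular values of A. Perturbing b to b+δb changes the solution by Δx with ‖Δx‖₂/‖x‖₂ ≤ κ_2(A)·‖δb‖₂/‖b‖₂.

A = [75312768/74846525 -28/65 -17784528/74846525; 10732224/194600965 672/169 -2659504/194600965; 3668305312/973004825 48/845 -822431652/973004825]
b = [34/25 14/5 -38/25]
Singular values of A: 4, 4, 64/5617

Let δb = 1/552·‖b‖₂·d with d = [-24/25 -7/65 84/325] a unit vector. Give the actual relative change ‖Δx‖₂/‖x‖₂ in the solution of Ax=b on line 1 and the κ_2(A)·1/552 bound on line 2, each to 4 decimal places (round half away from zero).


0.0031
0.6360

σ_max = 4, σ_min = 64/5617
κ_2(A) = 4 / (64/5617) = 351.0625
worst-case relative error ≤ 351.0625 × 1/552 = 0.6360
solve Ax = b  →  x = [-38.7939 0.6538 -171.1909]
2-norm of b is 3.4641; of x, 175.5327
re-solving with b+δb shifts x by Δx of norm 0.5508
dividing the unrounded norms, ‖Δx‖/‖x‖ = 0.0031
tightness: 0.0031 against a bound of 0.6360 (unrounded ratio ≈ 0.0049)


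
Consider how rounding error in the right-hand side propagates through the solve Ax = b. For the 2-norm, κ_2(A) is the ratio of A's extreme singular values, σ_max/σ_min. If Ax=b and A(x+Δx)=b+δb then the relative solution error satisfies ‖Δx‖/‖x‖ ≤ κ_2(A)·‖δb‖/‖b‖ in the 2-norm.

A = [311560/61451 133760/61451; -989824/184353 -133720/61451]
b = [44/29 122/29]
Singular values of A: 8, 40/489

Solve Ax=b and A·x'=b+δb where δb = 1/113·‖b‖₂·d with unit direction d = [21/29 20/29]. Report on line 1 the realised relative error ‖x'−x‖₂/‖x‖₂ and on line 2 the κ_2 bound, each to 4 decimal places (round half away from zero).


0.0099
0.8655

largest singular value 8, smallest 40/489
κ = σ_max/σ_min = 8/(40/489) = 97.8000
κ_2(A)·‖δb‖/‖b‖ = 0.8655
solve Ax = b  →  x = [-19.0385 45.0423]
‖b‖ = 4.4721, ‖x‖ = 48.9006
re-solving with b+δb shifts x by Δx of norm 0.4838
realised ‖Δx‖/‖x‖ = 0.0099
tightness: 0.0099 against a bound of 0.8655 (unrounded ratio ≈ 0.0114)


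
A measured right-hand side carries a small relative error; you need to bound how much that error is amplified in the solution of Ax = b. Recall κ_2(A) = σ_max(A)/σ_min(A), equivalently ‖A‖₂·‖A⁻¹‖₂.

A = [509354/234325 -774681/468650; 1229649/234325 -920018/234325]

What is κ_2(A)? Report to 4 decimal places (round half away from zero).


M = AᵀA = [10482119293/324900625 -7861494951/324900625; -7861494951/324900625 23584988953/1299602500]. tr(M)=524107729/10396820, det(M)=25411681/1299602500
solving λ² − 524107729/10396820·λ + 25411681/1299602500 = 0 gives λ = 5041/100, 5041/12996025
σ_max=√(5041/100)=(71/10), σ_min=√(5041/12996025)=(71/3605) → κ = 360.5000

360.5000


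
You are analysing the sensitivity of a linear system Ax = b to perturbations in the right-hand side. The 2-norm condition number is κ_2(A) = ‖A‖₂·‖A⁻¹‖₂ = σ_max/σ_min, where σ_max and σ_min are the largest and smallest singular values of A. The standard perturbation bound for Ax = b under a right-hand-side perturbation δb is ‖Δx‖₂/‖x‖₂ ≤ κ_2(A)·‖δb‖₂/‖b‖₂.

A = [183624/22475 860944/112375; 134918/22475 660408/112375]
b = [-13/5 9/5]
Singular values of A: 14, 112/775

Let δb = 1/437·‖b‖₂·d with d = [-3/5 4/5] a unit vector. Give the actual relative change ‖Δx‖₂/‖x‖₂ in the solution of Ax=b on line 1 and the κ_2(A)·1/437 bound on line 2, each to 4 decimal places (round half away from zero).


0.0024
0.2217

from the listed singular values, σ₁ = 14, σ_n = 112/775
condition number: 14 ÷ (112/775) = 96.8750
κ_2(A)·‖δb‖/‖b‖ = 0.2217
solve Ax = b  →  x = [-14.3682 14.9831]
‖b‖₂ = 3.1623 and ‖x‖₂ = 20.7591
Δx = A⁻¹·δb where δb = 1/437·3.1623·d; ‖Δx‖ = 0.0501
realised ‖Δx‖/‖x‖ = 0.0024
tightness: 0.0024 against a bound of 0.2217 (unrounded ratio ≈ 0.0109)


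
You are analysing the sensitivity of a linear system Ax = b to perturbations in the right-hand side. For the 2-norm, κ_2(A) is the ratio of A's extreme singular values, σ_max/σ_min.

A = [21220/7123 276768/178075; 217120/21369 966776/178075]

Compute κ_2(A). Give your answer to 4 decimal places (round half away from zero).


377.1000

M = AᵀA = [51193690000/456634161 9101018240/152211387; 9101018240/152211387 1618010176/50737129]. tr(M)=227528656/1580049, det(M)=25600/175561
char-poly roots: 144 and 1600/1580049
σ_max=√144=12, σ_min=√(1600/1580049)=(40/1257) → κ = 377.1000


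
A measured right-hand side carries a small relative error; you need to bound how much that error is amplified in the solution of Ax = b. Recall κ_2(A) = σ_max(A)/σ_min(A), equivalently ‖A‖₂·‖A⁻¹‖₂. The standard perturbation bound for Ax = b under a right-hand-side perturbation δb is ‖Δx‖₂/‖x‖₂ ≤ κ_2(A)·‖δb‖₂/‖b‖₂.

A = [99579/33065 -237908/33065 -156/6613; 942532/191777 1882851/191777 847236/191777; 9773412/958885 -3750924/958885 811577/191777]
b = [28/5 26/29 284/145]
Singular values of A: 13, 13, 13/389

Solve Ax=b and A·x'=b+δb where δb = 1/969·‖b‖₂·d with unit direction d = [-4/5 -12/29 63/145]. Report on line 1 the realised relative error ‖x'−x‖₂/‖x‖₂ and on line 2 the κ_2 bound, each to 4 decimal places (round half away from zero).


σ_max = 13, σ_min = 13/389
condition number: 13 ÷ (13/389) = 389.0000
κ_2(A)·‖δb‖/‖b‖ = 0.4014
solve Ax = b  →  x = [52.2367 21.4320 -105.5385]
‖b‖₂ = 6.0000 and ‖x‖₂ = 119.6928
with δb = [-0.0050 -0.0026 0.0027], A·Δx = δb → ‖Δx‖ = 0.1853
relative error = 0.0015
tightness: 0.0015 against a bound of 0.4014 (unrounded ratio ≈ 0.0039)

0.0015
0.4014
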